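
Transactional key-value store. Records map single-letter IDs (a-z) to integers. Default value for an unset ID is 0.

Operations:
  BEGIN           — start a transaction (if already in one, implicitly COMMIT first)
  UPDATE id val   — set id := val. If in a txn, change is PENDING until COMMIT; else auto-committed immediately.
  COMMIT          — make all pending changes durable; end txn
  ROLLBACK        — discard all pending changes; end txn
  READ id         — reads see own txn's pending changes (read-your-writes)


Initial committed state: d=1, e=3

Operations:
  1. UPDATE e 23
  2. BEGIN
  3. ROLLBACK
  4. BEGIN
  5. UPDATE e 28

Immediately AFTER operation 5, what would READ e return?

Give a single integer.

Answer: 28

Derivation:
Initial committed: {d=1, e=3}
Op 1: UPDATE e=23 (auto-commit; committed e=23)
Op 2: BEGIN: in_txn=True, pending={}
Op 3: ROLLBACK: discarded pending []; in_txn=False
Op 4: BEGIN: in_txn=True, pending={}
Op 5: UPDATE e=28 (pending; pending now {e=28})
After op 5: visible(e) = 28 (pending={e=28}, committed={d=1, e=23})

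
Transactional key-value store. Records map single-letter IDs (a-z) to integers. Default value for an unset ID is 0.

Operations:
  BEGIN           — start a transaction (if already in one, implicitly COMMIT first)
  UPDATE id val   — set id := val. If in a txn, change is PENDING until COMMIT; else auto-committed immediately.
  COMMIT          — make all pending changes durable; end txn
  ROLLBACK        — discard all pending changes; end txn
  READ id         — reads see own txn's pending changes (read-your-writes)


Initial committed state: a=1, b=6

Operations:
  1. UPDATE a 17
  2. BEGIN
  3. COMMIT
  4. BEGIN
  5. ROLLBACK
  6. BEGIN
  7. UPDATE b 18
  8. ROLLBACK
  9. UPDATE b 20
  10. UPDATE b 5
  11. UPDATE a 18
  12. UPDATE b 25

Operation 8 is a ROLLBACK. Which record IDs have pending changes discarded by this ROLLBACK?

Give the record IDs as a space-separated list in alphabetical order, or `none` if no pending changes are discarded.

Initial committed: {a=1, b=6}
Op 1: UPDATE a=17 (auto-commit; committed a=17)
Op 2: BEGIN: in_txn=True, pending={}
Op 3: COMMIT: merged [] into committed; committed now {a=17, b=6}
Op 4: BEGIN: in_txn=True, pending={}
Op 5: ROLLBACK: discarded pending []; in_txn=False
Op 6: BEGIN: in_txn=True, pending={}
Op 7: UPDATE b=18 (pending; pending now {b=18})
Op 8: ROLLBACK: discarded pending ['b']; in_txn=False
Op 9: UPDATE b=20 (auto-commit; committed b=20)
Op 10: UPDATE b=5 (auto-commit; committed b=5)
Op 11: UPDATE a=18 (auto-commit; committed a=18)
Op 12: UPDATE b=25 (auto-commit; committed b=25)
ROLLBACK at op 8 discards: ['b']

Answer: b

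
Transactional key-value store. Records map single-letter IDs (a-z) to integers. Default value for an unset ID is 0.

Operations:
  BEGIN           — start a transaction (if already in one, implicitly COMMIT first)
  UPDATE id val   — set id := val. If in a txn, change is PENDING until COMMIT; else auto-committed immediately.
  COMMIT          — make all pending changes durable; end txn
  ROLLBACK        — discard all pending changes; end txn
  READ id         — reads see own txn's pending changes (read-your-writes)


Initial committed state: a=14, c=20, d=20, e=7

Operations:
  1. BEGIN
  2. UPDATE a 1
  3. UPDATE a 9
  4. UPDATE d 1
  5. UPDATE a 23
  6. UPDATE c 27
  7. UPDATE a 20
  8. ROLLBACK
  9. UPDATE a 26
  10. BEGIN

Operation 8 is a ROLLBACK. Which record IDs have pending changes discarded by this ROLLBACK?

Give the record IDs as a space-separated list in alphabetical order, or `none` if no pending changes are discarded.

Answer: a c d

Derivation:
Initial committed: {a=14, c=20, d=20, e=7}
Op 1: BEGIN: in_txn=True, pending={}
Op 2: UPDATE a=1 (pending; pending now {a=1})
Op 3: UPDATE a=9 (pending; pending now {a=9})
Op 4: UPDATE d=1 (pending; pending now {a=9, d=1})
Op 5: UPDATE a=23 (pending; pending now {a=23, d=1})
Op 6: UPDATE c=27 (pending; pending now {a=23, c=27, d=1})
Op 7: UPDATE a=20 (pending; pending now {a=20, c=27, d=1})
Op 8: ROLLBACK: discarded pending ['a', 'c', 'd']; in_txn=False
Op 9: UPDATE a=26 (auto-commit; committed a=26)
Op 10: BEGIN: in_txn=True, pending={}
ROLLBACK at op 8 discards: ['a', 'c', 'd']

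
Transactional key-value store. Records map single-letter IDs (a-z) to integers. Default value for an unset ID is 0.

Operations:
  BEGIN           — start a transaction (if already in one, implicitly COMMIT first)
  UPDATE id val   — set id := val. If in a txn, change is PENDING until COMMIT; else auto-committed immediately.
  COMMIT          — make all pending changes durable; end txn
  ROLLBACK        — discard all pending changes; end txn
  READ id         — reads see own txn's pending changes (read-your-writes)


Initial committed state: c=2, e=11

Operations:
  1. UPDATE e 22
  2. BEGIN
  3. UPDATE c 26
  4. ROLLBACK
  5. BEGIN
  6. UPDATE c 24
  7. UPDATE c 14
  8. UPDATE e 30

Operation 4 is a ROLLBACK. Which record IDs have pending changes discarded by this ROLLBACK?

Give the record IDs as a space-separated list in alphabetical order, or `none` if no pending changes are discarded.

Initial committed: {c=2, e=11}
Op 1: UPDATE e=22 (auto-commit; committed e=22)
Op 2: BEGIN: in_txn=True, pending={}
Op 3: UPDATE c=26 (pending; pending now {c=26})
Op 4: ROLLBACK: discarded pending ['c']; in_txn=False
Op 5: BEGIN: in_txn=True, pending={}
Op 6: UPDATE c=24 (pending; pending now {c=24})
Op 7: UPDATE c=14 (pending; pending now {c=14})
Op 8: UPDATE e=30 (pending; pending now {c=14, e=30})
ROLLBACK at op 4 discards: ['c']

Answer: c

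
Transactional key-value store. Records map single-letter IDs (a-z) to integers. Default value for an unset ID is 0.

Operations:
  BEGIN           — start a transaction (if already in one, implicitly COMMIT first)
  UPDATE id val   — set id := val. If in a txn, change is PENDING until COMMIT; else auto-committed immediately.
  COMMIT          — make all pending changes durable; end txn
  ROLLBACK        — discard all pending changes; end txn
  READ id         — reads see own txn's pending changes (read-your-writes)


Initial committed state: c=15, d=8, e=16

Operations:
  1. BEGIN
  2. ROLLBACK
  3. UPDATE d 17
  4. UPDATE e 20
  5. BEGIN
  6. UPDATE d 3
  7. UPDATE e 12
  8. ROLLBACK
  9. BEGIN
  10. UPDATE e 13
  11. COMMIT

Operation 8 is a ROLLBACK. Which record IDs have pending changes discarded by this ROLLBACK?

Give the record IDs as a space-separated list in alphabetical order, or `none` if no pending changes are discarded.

Initial committed: {c=15, d=8, e=16}
Op 1: BEGIN: in_txn=True, pending={}
Op 2: ROLLBACK: discarded pending []; in_txn=False
Op 3: UPDATE d=17 (auto-commit; committed d=17)
Op 4: UPDATE e=20 (auto-commit; committed e=20)
Op 5: BEGIN: in_txn=True, pending={}
Op 6: UPDATE d=3 (pending; pending now {d=3})
Op 7: UPDATE e=12 (pending; pending now {d=3, e=12})
Op 8: ROLLBACK: discarded pending ['d', 'e']; in_txn=False
Op 9: BEGIN: in_txn=True, pending={}
Op 10: UPDATE e=13 (pending; pending now {e=13})
Op 11: COMMIT: merged ['e'] into committed; committed now {c=15, d=17, e=13}
ROLLBACK at op 8 discards: ['d', 'e']

Answer: d e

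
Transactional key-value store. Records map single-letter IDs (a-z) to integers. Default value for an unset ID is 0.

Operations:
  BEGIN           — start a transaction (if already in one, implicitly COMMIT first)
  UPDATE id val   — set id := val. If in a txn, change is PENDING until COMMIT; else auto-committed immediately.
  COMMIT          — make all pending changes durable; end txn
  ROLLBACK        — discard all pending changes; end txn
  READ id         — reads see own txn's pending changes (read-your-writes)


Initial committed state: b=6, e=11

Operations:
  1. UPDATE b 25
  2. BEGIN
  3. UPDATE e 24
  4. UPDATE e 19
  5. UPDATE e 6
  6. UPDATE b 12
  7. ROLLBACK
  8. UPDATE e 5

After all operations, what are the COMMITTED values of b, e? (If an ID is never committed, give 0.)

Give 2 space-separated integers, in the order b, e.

Answer: 25 5

Derivation:
Initial committed: {b=6, e=11}
Op 1: UPDATE b=25 (auto-commit; committed b=25)
Op 2: BEGIN: in_txn=True, pending={}
Op 3: UPDATE e=24 (pending; pending now {e=24})
Op 4: UPDATE e=19 (pending; pending now {e=19})
Op 5: UPDATE e=6 (pending; pending now {e=6})
Op 6: UPDATE b=12 (pending; pending now {b=12, e=6})
Op 7: ROLLBACK: discarded pending ['b', 'e']; in_txn=False
Op 8: UPDATE e=5 (auto-commit; committed e=5)
Final committed: {b=25, e=5}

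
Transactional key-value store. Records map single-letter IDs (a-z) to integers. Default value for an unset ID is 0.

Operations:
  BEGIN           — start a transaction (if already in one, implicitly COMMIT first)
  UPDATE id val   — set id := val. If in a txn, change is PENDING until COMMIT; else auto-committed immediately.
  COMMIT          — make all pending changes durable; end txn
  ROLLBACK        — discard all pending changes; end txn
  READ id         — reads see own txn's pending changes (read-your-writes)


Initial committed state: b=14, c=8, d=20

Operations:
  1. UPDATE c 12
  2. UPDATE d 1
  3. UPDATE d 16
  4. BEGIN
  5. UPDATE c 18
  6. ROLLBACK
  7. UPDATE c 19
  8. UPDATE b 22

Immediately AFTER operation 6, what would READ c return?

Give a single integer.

Answer: 12

Derivation:
Initial committed: {b=14, c=8, d=20}
Op 1: UPDATE c=12 (auto-commit; committed c=12)
Op 2: UPDATE d=1 (auto-commit; committed d=1)
Op 3: UPDATE d=16 (auto-commit; committed d=16)
Op 4: BEGIN: in_txn=True, pending={}
Op 5: UPDATE c=18 (pending; pending now {c=18})
Op 6: ROLLBACK: discarded pending ['c']; in_txn=False
After op 6: visible(c) = 12 (pending={}, committed={b=14, c=12, d=16})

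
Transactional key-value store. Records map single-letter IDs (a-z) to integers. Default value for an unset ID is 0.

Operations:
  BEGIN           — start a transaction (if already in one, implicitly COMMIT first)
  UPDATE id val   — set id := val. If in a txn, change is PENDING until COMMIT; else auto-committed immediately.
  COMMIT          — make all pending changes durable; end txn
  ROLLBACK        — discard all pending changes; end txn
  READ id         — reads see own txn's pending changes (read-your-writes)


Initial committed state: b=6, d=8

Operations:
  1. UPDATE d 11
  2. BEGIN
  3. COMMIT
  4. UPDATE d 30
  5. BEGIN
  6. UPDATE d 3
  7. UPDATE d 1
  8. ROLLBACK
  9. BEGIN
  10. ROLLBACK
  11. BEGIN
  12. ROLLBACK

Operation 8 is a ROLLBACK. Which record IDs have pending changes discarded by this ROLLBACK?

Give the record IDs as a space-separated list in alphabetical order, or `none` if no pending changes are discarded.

Initial committed: {b=6, d=8}
Op 1: UPDATE d=11 (auto-commit; committed d=11)
Op 2: BEGIN: in_txn=True, pending={}
Op 3: COMMIT: merged [] into committed; committed now {b=6, d=11}
Op 4: UPDATE d=30 (auto-commit; committed d=30)
Op 5: BEGIN: in_txn=True, pending={}
Op 6: UPDATE d=3 (pending; pending now {d=3})
Op 7: UPDATE d=1 (pending; pending now {d=1})
Op 8: ROLLBACK: discarded pending ['d']; in_txn=False
Op 9: BEGIN: in_txn=True, pending={}
Op 10: ROLLBACK: discarded pending []; in_txn=False
Op 11: BEGIN: in_txn=True, pending={}
Op 12: ROLLBACK: discarded pending []; in_txn=False
ROLLBACK at op 8 discards: ['d']

Answer: d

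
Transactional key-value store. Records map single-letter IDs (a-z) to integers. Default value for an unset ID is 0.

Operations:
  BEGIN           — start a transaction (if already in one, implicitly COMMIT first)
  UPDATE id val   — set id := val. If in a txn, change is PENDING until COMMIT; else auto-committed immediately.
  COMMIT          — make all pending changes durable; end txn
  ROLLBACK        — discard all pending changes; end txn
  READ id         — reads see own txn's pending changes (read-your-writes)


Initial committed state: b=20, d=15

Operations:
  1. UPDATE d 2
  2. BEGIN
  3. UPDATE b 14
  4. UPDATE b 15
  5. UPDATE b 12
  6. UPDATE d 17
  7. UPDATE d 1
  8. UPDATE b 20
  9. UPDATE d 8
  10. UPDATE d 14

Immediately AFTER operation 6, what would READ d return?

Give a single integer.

Answer: 17

Derivation:
Initial committed: {b=20, d=15}
Op 1: UPDATE d=2 (auto-commit; committed d=2)
Op 2: BEGIN: in_txn=True, pending={}
Op 3: UPDATE b=14 (pending; pending now {b=14})
Op 4: UPDATE b=15 (pending; pending now {b=15})
Op 5: UPDATE b=12 (pending; pending now {b=12})
Op 6: UPDATE d=17 (pending; pending now {b=12, d=17})
After op 6: visible(d) = 17 (pending={b=12, d=17}, committed={b=20, d=2})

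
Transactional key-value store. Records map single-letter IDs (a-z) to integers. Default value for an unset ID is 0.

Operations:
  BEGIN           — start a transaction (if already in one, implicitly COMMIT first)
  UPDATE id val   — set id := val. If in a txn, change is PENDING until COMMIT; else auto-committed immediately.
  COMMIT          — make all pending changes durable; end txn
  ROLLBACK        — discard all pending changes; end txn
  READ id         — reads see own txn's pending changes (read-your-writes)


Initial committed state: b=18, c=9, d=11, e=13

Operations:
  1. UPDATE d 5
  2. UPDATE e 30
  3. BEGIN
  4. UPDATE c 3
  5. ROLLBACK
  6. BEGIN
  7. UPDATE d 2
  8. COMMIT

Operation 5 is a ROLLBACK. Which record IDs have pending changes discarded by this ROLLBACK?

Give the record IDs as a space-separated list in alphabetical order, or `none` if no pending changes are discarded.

Initial committed: {b=18, c=9, d=11, e=13}
Op 1: UPDATE d=5 (auto-commit; committed d=5)
Op 2: UPDATE e=30 (auto-commit; committed e=30)
Op 3: BEGIN: in_txn=True, pending={}
Op 4: UPDATE c=3 (pending; pending now {c=3})
Op 5: ROLLBACK: discarded pending ['c']; in_txn=False
Op 6: BEGIN: in_txn=True, pending={}
Op 7: UPDATE d=2 (pending; pending now {d=2})
Op 8: COMMIT: merged ['d'] into committed; committed now {b=18, c=9, d=2, e=30}
ROLLBACK at op 5 discards: ['c']

Answer: c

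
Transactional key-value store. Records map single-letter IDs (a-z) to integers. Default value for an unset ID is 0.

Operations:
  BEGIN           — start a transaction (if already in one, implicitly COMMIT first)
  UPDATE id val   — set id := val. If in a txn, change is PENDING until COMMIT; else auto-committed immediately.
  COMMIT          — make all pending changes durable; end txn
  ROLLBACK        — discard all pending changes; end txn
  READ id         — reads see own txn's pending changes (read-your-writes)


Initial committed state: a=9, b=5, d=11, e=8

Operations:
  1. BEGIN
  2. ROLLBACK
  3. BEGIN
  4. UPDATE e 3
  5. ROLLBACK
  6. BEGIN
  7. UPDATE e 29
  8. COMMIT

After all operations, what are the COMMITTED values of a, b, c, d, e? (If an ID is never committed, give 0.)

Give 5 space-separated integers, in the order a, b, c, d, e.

Answer: 9 5 0 11 29

Derivation:
Initial committed: {a=9, b=5, d=11, e=8}
Op 1: BEGIN: in_txn=True, pending={}
Op 2: ROLLBACK: discarded pending []; in_txn=False
Op 3: BEGIN: in_txn=True, pending={}
Op 4: UPDATE e=3 (pending; pending now {e=3})
Op 5: ROLLBACK: discarded pending ['e']; in_txn=False
Op 6: BEGIN: in_txn=True, pending={}
Op 7: UPDATE e=29 (pending; pending now {e=29})
Op 8: COMMIT: merged ['e'] into committed; committed now {a=9, b=5, d=11, e=29}
Final committed: {a=9, b=5, d=11, e=29}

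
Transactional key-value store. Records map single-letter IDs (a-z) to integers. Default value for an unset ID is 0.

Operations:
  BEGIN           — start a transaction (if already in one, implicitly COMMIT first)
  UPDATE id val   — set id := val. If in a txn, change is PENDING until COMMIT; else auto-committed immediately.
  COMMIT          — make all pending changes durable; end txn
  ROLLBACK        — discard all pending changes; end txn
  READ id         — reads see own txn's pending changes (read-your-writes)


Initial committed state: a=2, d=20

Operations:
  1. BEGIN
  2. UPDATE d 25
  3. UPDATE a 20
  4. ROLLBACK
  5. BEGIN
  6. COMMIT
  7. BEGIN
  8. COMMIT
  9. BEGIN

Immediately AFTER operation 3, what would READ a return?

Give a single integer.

Initial committed: {a=2, d=20}
Op 1: BEGIN: in_txn=True, pending={}
Op 2: UPDATE d=25 (pending; pending now {d=25})
Op 3: UPDATE a=20 (pending; pending now {a=20, d=25})
After op 3: visible(a) = 20 (pending={a=20, d=25}, committed={a=2, d=20})

Answer: 20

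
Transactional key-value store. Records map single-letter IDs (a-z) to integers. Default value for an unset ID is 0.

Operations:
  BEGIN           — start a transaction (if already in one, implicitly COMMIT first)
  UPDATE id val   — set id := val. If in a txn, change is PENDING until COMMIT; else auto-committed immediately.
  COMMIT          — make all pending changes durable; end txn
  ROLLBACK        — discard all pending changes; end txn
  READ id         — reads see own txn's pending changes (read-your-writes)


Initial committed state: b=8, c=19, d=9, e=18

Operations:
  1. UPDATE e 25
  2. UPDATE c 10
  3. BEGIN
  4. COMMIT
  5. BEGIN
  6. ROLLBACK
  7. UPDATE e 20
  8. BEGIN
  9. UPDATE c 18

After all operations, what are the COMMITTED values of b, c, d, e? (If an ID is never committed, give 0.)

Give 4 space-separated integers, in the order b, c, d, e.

Initial committed: {b=8, c=19, d=9, e=18}
Op 1: UPDATE e=25 (auto-commit; committed e=25)
Op 2: UPDATE c=10 (auto-commit; committed c=10)
Op 3: BEGIN: in_txn=True, pending={}
Op 4: COMMIT: merged [] into committed; committed now {b=8, c=10, d=9, e=25}
Op 5: BEGIN: in_txn=True, pending={}
Op 6: ROLLBACK: discarded pending []; in_txn=False
Op 7: UPDATE e=20 (auto-commit; committed e=20)
Op 8: BEGIN: in_txn=True, pending={}
Op 9: UPDATE c=18 (pending; pending now {c=18})
Final committed: {b=8, c=10, d=9, e=20}

Answer: 8 10 9 20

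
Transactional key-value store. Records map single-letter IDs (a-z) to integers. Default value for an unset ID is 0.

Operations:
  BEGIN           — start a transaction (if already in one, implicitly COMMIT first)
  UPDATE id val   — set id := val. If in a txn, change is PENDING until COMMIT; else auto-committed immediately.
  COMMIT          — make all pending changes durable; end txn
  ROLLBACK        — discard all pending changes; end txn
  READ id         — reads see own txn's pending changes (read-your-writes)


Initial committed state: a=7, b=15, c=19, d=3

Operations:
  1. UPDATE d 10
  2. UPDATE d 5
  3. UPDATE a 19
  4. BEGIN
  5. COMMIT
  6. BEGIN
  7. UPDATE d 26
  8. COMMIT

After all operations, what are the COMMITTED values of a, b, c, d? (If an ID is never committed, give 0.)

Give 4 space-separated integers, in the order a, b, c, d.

Answer: 19 15 19 26

Derivation:
Initial committed: {a=7, b=15, c=19, d=3}
Op 1: UPDATE d=10 (auto-commit; committed d=10)
Op 2: UPDATE d=5 (auto-commit; committed d=5)
Op 3: UPDATE a=19 (auto-commit; committed a=19)
Op 4: BEGIN: in_txn=True, pending={}
Op 5: COMMIT: merged [] into committed; committed now {a=19, b=15, c=19, d=5}
Op 6: BEGIN: in_txn=True, pending={}
Op 7: UPDATE d=26 (pending; pending now {d=26})
Op 8: COMMIT: merged ['d'] into committed; committed now {a=19, b=15, c=19, d=26}
Final committed: {a=19, b=15, c=19, d=26}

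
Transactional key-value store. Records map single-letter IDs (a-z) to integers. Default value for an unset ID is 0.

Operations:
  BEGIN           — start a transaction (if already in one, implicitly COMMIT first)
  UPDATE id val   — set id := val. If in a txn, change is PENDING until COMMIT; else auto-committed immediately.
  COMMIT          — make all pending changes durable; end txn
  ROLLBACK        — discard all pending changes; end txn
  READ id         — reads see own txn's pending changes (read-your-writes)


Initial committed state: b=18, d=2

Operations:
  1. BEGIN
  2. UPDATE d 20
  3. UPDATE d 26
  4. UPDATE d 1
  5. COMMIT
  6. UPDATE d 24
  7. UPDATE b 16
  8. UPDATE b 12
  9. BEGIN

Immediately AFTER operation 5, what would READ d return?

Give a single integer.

Answer: 1

Derivation:
Initial committed: {b=18, d=2}
Op 1: BEGIN: in_txn=True, pending={}
Op 2: UPDATE d=20 (pending; pending now {d=20})
Op 3: UPDATE d=26 (pending; pending now {d=26})
Op 4: UPDATE d=1 (pending; pending now {d=1})
Op 5: COMMIT: merged ['d'] into committed; committed now {b=18, d=1}
After op 5: visible(d) = 1 (pending={}, committed={b=18, d=1})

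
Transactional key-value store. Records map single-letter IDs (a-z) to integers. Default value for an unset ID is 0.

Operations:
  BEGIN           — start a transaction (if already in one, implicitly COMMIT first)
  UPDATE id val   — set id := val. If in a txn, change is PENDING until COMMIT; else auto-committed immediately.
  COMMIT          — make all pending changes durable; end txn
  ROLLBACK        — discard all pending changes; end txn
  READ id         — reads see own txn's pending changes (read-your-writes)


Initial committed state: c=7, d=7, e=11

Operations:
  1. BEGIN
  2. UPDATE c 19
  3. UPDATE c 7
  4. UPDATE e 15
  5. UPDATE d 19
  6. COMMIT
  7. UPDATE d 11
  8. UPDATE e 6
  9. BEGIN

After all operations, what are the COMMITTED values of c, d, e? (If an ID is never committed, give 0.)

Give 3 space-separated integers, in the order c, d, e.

Answer: 7 11 6

Derivation:
Initial committed: {c=7, d=7, e=11}
Op 1: BEGIN: in_txn=True, pending={}
Op 2: UPDATE c=19 (pending; pending now {c=19})
Op 3: UPDATE c=7 (pending; pending now {c=7})
Op 4: UPDATE e=15 (pending; pending now {c=7, e=15})
Op 5: UPDATE d=19 (pending; pending now {c=7, d=19, e=15})
Op 6: COMMIT: merged ['c', 'd', 'e'] into committed; committed now {c=7, d=19, e=15}
Op 7: UPDATE d=11 (auto-commit; committed d=11)
Op 8: UPDATE e=6 (auto-commit; committed e=6)
Op 9: BEGIN: in_txn=True, pending={}
Final committed: {c=7, d=11, e=6}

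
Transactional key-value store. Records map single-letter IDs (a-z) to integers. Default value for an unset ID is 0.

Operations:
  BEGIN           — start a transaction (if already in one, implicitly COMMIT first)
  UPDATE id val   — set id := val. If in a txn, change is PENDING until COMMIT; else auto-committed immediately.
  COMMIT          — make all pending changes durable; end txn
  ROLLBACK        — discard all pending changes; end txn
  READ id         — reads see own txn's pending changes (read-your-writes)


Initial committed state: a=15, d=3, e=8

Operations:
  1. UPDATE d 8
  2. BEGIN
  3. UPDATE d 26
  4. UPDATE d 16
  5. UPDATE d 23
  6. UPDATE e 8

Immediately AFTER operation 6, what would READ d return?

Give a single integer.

Initial committed: {a=15, d=3, e=8}
Op 1: UPDATE d=8 (auto-commit; committed d=8)
Op 2: BEGIN: in_txn=True, pending={}
Op 3: UPDATE d=26 (pending; pending now {d=26})
Op 4: UPDATE d=16 (pending; pending now {d=16})
Op 5: UPDATE d=23 (pending; pending now {d=23})
Op 6: UPDATE e=8 (pending; pending now {d=23, e=8})
After op 6: visible(d) = 23 (pending={d=23, e=8}, committed={a=15, d=8, e=8})

Answer: 23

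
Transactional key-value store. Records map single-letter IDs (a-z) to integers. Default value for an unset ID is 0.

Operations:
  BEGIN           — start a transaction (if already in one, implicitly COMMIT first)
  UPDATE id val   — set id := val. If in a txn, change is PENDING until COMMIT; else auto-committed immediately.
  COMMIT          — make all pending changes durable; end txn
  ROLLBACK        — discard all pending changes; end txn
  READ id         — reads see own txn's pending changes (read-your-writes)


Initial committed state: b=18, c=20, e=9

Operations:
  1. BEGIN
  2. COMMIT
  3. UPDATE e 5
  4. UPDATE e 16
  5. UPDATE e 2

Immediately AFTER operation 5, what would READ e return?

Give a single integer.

Answer: 2

Derivation:
Initial committed: {b=18, c=20, e=9}
Op 1: BEGIN: in_txn=True, pending={}
Op 2: COMMIT: merged [] into committed; committed now {b=18, c=20, e=9}
Op 3: UPDATE e=5 (auto-commit; committed e=5)
Op 4: UPDATE e=16 (auto-commit; committed e=16)
Op 5: UPDATE e=2 (auto-commit; committed e=2)
After op 5: visible(e) = 2 (pending={}, committed={b=18, c=20, e=2})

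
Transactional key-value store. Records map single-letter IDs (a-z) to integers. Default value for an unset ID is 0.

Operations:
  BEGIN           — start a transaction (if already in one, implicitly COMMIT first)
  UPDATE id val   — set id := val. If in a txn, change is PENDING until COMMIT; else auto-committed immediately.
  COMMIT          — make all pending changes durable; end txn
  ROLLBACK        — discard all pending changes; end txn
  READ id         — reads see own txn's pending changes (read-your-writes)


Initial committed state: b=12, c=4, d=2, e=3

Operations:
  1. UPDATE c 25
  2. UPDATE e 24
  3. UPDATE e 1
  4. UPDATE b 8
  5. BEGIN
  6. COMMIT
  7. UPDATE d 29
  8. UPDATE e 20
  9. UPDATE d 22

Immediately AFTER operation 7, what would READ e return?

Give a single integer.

Initial committed: {b=12, c=4, d=2, e=3}
Op 1: UPDATE c=25 (auto-commit; committed c=25)
Op 2: UPDATE e=24 (auto-commit; committed e=24)
Op 3: UPDATE e=1 (auto-commit; committed e=1)
Op 4: UPDATE b=8 (auto-commit; committed b=8)
Op 5: BEGIN: in_txn=True, pending={}
Op 6: COMMIT: merged [] into committed; committed now {b=8, c=25, d=2, e=1}
Op 7: UPDATE d=29 (auto-commit; committed d=29)
After op 7: visible(e) = 1 (pending={}, committed={b=8, c=25, d=29, e=1})

Answer: 1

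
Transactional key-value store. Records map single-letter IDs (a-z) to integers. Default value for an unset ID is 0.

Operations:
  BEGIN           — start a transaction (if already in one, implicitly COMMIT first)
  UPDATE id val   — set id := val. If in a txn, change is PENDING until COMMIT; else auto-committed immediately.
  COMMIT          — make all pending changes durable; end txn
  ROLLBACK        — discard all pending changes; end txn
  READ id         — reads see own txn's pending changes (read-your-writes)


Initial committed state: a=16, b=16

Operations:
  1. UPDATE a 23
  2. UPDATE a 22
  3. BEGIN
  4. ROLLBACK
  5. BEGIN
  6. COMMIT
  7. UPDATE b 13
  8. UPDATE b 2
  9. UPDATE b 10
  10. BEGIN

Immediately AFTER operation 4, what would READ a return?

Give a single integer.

Initial committed: {a=16, b=16}
Op 1: UPDATE a=23 (auto-commit; committed a=23)
Op 2: UPDATE a=22 (auto-commit; committed a=22)
Op 3: BEGIN: in_txn=True, pending={}
Op 4: ROLLBACK: discarded pending []; in_txn=False
After op 4: visible(a) = 22 (pending={}, committed={a=22, b=16})

Answer: 22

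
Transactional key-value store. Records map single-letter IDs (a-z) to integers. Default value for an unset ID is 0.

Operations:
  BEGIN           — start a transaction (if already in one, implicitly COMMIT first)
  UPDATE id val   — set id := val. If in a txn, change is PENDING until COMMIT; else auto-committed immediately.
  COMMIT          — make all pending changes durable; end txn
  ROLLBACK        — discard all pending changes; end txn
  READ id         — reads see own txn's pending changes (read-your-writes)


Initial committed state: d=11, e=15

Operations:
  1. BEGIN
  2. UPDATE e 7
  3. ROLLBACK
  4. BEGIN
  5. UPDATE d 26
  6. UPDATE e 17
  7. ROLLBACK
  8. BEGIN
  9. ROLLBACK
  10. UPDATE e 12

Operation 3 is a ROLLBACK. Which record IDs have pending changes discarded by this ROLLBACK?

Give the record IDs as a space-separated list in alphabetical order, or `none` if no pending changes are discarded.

Initial committed: {d=11, e=15}
Op 1: BEGIN: in_txn=True, pending={}
Op 2: UPDATE e=7 (pending; pending now {e=7})
Op 3: ROLLBACK: discarded pending ['e']; in_txn=False
Op 4: BEGIN: in_txn=True, pending={}
Op 5: UPDATE d=26 (pending; pending now {d=26})
Op 6: UPDATE e=17 (pending; pending now {d=26, e=17})
Op 7: ROLLBACK: discarded pending ['d', 'e']; in_txn=False
Op 8: BEGIN: in_txn=True, pending={}
Op 9: ROLLBACK: discarded pending []; in_txn=False
Op 10: UPDATE e=12 (auto-commit; committed e=12)
ROLLBACK at op 3 discards: ['e']

Answer: e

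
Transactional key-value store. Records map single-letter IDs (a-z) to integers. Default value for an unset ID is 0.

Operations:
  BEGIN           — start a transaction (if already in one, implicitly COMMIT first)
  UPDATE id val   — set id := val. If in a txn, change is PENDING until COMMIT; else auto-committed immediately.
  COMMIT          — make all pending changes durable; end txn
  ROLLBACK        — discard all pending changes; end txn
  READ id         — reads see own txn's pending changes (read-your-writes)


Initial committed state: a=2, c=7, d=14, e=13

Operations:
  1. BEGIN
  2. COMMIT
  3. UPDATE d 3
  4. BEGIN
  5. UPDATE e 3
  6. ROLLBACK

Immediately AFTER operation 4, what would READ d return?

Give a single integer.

Answer: 3

Derivation:
Initial committed: {a=2, c=7, d=14, e=13}
Op 1: BEGIN: in_txn=True, pending={}
Op 2: COMMIT: merged [] into committed; committed now {a=2, c=7, d=14, e=13}
Op 3: UPDATE d=3 (auto-commit; committed d=3)
Op 4: BEGIN: in_txn=True, pending={}
After op 4: visible(d) = 3 (pending={}, committed={a=2, c=7, d=3, e=13})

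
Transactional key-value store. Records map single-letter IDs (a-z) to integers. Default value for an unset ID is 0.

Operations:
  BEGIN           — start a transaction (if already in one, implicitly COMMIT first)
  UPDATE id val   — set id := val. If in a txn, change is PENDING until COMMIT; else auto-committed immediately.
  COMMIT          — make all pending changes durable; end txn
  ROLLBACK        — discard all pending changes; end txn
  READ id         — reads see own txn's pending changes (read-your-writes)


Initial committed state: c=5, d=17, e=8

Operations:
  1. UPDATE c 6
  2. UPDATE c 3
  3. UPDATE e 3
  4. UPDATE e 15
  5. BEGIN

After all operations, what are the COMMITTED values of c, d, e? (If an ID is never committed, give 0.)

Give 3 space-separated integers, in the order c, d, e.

Answer: 3 17 15

Derivation:
Initial committed: {c=5, d=17, e=8}
Op 1: UPDATE c=6 (auto-commit; committed c=6)
Op 2: UPDATE c=3 (auto-commit; committed c=3)
Op 3: UPDATE e=3 (auto-commit; committed e=3)
Op 4: UPDATE e=15 (auto-commit; committed e=15)
Op 5: BEGIN: in_txn=True, pending={}
Final committed: {c=3, d=17, e=15}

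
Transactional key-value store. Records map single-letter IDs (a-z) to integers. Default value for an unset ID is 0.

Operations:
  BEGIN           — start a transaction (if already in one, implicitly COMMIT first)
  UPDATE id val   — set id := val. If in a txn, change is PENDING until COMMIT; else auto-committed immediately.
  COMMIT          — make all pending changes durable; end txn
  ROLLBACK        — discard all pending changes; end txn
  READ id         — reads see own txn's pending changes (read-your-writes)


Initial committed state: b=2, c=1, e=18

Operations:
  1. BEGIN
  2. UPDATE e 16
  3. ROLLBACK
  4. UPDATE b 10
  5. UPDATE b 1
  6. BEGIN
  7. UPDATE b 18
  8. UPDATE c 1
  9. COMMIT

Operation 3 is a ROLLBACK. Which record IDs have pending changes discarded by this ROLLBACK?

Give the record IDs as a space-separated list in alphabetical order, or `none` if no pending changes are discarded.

Initial committed: {b=2, c=1, e=18}
Op 1: BEGIN: in_txn=True, pending={}
Op 2: UPDATE e=16 (pending; pending now {e=16})
Op 3: ROLLBACK: discarded pending ['e']; in_txn=False
Op 4: UPDATE b=10 (auto-commit; committed b=10)
Op 5: UPDATE b=1 (auto-commit; committed b=1)
Op 6: BEGIN: in_txn=True, pending={}
Op 7: UPDATE b=18 (pending; pending now {b=18})
Op 8: UPDATE c=1 (pending; pending now {b=18, c=1})
Op 9: COMMIT: merged ['b', 'c'] into committed; committed now {b=18, c=1, e=18}
ROLLBACK at op 3 discards: ['e']

Answer: e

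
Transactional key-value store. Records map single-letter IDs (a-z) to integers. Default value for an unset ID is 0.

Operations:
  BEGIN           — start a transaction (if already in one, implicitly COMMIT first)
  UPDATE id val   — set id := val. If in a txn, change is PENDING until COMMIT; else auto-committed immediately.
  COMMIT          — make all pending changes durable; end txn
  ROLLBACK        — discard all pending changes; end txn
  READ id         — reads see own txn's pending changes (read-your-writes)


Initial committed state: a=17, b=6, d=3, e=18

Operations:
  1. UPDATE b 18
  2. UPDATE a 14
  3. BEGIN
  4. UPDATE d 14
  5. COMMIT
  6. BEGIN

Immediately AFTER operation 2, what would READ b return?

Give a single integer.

Answer: 18

Derivation:
Initial committed: {a=17, b=6, d=3, e=18}
Op 1: UPDATE b=18 (auto-commit; committed b=18)
Op 2: UPDATE a=14 (auto-commit; committed a=14)
After op 2: visible(b) = 18 (pending={}, committed={a=14, b=18, d=3, e=18})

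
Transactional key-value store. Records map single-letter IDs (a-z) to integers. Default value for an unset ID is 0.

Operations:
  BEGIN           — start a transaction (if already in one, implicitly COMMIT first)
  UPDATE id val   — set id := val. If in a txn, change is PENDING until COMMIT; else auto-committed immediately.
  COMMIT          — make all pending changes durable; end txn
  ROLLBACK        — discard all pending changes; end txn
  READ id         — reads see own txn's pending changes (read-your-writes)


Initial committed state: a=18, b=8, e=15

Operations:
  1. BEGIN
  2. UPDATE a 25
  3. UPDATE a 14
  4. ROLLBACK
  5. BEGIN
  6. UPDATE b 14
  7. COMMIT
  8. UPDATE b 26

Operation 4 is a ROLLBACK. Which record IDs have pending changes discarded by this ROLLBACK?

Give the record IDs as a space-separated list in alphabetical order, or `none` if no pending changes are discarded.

Initial committed: {a=18, b=8, e=15}
Op 1: BEGIN: in_txn=True, pending={}
Op 2: UPDATE a=25 (pending; pending now {a=25})
Op 3: UPDATE a=14 (pending; pending now {a=14})
Op 4: ROLLBACK: discarded pending ['a']; in_txn=False
Op 5: BEGIN: in_txn=True, pending={}
Op 6: UPDATE b=14 (pending; pending now {b=14})
Op 7: COMMIT: merged ['b'] into committed; committed now {a=18, b=14, e=15}
Op 8: UPDATE b=26 (auto-commit; committed b=26)
ROLLBACK at op 4 discards: ['a']

Answer: a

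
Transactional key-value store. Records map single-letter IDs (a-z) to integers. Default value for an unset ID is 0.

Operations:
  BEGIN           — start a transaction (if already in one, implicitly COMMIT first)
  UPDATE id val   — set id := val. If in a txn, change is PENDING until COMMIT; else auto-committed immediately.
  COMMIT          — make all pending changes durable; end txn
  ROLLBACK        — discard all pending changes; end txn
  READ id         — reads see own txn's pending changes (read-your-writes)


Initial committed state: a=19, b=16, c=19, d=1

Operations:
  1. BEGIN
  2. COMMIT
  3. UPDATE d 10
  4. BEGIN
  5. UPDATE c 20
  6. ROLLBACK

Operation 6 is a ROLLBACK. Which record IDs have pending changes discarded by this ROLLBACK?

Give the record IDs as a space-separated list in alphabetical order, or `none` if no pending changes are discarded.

Initial committed: {a=19, b=16, c=19, d=1}
Op 1: BEGIN: in_txn=True, pending={}
Op 2: COMMIT: merged [] into committed; committed now {a=19, b=16, c=19, d=1}
Op 3: UPDATE d=10 (auto-commit; committed d=10)
Op 4: BEGIN: in_txn=True, pending={}
Op 5: UPDATE c=20 (pending; pending now {c=20})
Op 6: ROLLBACK: discarded pending ['c']; in_txn=False
ROLLBACK at op 6 discards: ['c']

Answer: c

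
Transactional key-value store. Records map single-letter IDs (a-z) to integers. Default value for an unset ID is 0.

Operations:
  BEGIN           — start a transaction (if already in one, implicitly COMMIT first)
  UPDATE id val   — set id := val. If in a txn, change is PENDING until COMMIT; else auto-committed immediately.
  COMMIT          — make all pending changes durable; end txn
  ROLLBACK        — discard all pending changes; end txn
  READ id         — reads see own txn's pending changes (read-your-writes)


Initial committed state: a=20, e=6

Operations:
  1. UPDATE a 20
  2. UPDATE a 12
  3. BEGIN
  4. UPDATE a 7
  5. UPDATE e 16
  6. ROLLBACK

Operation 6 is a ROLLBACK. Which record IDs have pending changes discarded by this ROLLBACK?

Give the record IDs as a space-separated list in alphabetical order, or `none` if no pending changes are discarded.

Initial committed: {a=20, e=6}
Op 1: UPDATE a=20 (auto-commit; committed a=20)
Op 2: UPDATE a=12 (auto-commit; committed a=12)
Op 3: BEGIN: in_txn=True, pending={}
Op 4: UPDATE a=7 (pending; pending now {a=7})
Op 5: UPDATE e=16 (pending; pending now {a=7, e=16})
Op 6: ROLLBACK: discarded pending ['a', 'e']; in_txn=False
ROLLBACK at op 6 discards: ['a', 'e']

Answer: a e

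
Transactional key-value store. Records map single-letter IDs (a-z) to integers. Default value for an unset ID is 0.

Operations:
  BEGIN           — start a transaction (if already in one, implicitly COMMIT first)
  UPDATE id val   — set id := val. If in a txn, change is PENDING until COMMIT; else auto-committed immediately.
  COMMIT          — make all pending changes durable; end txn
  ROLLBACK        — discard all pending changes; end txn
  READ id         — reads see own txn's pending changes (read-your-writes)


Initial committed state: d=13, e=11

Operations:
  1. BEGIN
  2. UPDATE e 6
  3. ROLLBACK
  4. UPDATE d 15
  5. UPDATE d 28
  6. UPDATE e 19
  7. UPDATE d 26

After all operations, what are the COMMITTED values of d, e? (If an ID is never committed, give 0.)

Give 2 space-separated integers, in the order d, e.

Answer: 26 19

Derivation:
Initial committed: {d=13, e=11}
Op 1: BEGIN: in_txn=True, pending={}
Op 2: UPDATE e=6 (pending; pending now {e=6})
Op 3: ROLLBACK: discarded pending ['e']; in_txn=False
Op 4: UPDATE d=15 (auto-commit; committed d=15)
Op 5: UPDATE d=28 (auto-commit; committed d=28)
Op 6: UPDATE e=19 (auto-commit; committed e=19)
Op 7: UPDATE d=26 (auto-commit; committed d=26)
Final committed: {d=26, e=19}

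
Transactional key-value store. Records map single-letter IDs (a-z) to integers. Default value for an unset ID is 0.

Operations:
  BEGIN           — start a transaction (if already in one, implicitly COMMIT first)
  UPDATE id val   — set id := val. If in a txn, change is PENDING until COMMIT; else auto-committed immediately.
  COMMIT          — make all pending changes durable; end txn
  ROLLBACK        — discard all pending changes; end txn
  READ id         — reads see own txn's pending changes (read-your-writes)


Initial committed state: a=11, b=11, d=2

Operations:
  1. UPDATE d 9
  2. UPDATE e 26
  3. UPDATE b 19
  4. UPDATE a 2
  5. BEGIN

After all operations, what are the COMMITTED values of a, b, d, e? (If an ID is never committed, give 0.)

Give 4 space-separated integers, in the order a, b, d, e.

Answer: 2 19 9 26

Derivation:
Initial committed: {a=11, b=11, d=2}
Op 1: UPDATE d=9 (auto-commit; committed d=9)
Op 2: UPDATE e=26 (auto-commit; committed e=26)
Op 3: UPDATE b=19 (auto-commit; committed b=19)
Op 4: UPDATE a=2 (auto-commit; committed a=2)
Op 5: BEGIN: in_txn=True, pending={}
Final committed: {a=2, b=19, d=9, e=26}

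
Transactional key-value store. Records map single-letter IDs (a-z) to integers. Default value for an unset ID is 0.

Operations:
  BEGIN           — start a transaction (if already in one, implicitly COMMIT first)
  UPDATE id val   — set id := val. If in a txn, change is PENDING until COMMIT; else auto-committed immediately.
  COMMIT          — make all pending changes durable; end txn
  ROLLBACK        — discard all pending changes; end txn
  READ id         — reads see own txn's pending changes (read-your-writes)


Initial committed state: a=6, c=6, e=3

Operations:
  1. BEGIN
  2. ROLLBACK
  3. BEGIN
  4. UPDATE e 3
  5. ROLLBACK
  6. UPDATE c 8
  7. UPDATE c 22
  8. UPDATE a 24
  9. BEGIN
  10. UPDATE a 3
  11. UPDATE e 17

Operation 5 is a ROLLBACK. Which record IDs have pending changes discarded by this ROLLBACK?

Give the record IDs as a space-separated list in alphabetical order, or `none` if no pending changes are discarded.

Initial committed: {a=6, c=6, e=3}
Op 1: BEGIN: in_txn=True, pending={}
Op 2: ROLLBACK: discarded pending []; in_txn=False
Op 3: BEGIN: in_txn=True, pending={}
Op 4: UPDATE e=3 (pending; pending now {e=3})
Op 5: ROLLBACK: discarded pending ['e']; in_txn=False
Op 6: UPDATE c=8 (auto-commit; committed c=8)
Op 7: UPDATE c=22 (auto-commit; committed c=22)
Op 8: UPDATE a=24 (auto-commit; committed a=24)
Op 9: BEGIN: in_txn=True, pending={}
Op 10: UPDATE a=3 (pending; pending now {a=3})
Op 11: UPDATE e=17 (pending; pending now {a=3, e=17})
ROLLBACK at op 5 discards: ['e']

Answer: e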